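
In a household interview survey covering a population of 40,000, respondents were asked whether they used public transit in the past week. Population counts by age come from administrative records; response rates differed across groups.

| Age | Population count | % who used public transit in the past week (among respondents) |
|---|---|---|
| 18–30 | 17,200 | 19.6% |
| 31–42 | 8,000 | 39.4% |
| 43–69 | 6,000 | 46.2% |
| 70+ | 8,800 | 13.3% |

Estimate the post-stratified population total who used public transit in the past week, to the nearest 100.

Each cell contributes its population count × the respondent rate:
  18–30: 17,200 × 19.6% = 3371.2
  31–42: 8,000 × 39.4% = 3152
  43–69: 6,000 × 46.2% = 2772
  70+: 8,800 × 13.3% = 1170.4
Estimated total = 10465.6 → 10,500.

10,500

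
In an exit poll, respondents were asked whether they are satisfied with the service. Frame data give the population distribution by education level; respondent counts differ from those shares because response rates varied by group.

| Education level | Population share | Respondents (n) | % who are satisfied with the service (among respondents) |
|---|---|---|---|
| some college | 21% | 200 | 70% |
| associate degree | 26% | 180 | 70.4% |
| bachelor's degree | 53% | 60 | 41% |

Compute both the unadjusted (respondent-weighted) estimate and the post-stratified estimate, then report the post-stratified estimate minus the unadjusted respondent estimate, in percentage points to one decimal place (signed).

Without adjustment, the pooled respondent share is:
  (200/440)×70 + (180/440)×70.4 + (60/440)×41 = 66.2091%
Post-stratifying to population shares instead:
  0.21×70 + 0.26×70.4 + 0.53×41 = 54.734%
Difference = 54.734 − 66.2091 = -11.4751 pp.

-11.5 percentage points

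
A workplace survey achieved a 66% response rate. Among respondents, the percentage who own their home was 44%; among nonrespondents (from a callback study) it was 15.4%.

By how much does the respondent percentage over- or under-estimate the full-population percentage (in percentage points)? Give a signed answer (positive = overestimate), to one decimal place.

+9.7 percentage points

Nonresponse fraction = 1 − 0.66 = 0.34.
Bias = (nonresponse fraction) × (respondent percentage − nonrespondent percentage)
     = 0.34 × (44 − 15.4) = 0.34 × 28.6 = 9.724.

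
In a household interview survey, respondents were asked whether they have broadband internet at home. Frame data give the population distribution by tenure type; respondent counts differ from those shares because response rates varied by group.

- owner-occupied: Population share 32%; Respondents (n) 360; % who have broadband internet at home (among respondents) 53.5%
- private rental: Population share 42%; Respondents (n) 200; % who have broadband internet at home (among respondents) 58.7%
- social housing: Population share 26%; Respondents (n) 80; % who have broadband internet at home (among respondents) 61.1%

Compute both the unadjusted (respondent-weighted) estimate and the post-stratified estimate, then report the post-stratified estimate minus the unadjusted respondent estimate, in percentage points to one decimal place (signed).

+1.6 percentage points

Unadjusted (pooled respondent) estimate weights by respondent counts:
  (360/640)×53.5 + (200/640)×58.7 + (80/640)×61.1 = 56.075%
Post-stratified estimate weights by population shares:
  0.32×53.5 + 0.42×58.7 + 0.26×61.1 = 57.66%
Difference = 57.66 − 56.075 = 1.585 pp.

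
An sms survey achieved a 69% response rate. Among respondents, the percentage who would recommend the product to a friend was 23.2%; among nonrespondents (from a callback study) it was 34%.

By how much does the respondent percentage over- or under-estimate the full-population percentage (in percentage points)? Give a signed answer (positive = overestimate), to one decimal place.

-3.3 percentage points

Nonresponse fraction = 1 − 0.69 = 0.31.
Bias = (nonresponse fraction) × (respondent percentage − nonrespondent percentage)
     = 0.31 × (23.2 − 34) = 0.31 × -10.8 = -3.348.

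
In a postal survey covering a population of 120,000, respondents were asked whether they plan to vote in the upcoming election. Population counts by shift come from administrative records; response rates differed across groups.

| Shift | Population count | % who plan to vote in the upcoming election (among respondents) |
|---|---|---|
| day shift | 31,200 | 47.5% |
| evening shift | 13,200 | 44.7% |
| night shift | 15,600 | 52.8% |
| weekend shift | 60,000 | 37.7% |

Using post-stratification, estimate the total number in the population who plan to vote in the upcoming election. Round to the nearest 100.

51,600

Each cell contributes its population count × the respondent rate:
  day shift: 31,200 × 47.5% = 14,820
  evening shift: 13,200 × 44.7% = 5900.4
  night shift: 15,600 × 52.8% = 8236.8
  weekend shift: 60,000 × 37.7% = 22,620
Estimated total = 51577.2 → 51,600.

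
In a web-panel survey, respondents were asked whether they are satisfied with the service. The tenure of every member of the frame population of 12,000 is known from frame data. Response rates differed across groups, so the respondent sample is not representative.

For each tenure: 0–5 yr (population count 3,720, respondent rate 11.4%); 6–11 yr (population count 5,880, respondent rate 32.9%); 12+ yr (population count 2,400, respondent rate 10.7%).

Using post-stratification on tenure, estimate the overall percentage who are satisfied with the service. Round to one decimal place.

Post-stratification weights by population share, not respondent share:
  0–5 yr: (3,720/12,000) × 11.4 = 3.534
  6–11 yr: (5,880/12,000) × 32.9 = 16.121
  12+ yr: (2,400/12,000) × 10.7 = 2.14
Post-stratified estimate = 21.795 → 21.8%.

21.8%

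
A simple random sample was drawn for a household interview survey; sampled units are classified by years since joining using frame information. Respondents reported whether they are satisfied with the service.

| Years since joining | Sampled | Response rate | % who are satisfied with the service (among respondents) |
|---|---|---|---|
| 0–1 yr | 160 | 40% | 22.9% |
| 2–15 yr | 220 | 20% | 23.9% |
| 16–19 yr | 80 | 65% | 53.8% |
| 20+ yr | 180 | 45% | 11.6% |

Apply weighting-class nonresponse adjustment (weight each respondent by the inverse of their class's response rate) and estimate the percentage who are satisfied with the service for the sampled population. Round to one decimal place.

Inverse-response-rate weighting restores each class to its sampled count, so class totals weight by n_sampled:
  0–1 yr: 160 × 22.9 = 3664
  2–15 yr: 220 × 23.9 = 5258
  16–19 yr: 80 × 53.8 = 4304
  20+ yr: 180 × 11.6 = 2088
Adjusted estimate = 15,314 / 640 = 23.9281 → 23.9%.

23.9%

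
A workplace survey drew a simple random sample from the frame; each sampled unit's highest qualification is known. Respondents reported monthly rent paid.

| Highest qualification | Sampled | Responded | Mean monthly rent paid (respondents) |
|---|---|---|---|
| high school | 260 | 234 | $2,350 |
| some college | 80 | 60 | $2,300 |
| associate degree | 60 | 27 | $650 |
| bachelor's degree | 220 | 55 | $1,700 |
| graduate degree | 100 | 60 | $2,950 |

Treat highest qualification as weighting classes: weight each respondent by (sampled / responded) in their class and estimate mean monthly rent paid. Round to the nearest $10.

$2,090

Response rates by class: high school 234/260 = 90%, some college 60/80 = 75%, associate degree 27/60 = 45%, bachelor's degree 55/220 = 25%, graduate degree 60/100 = 60%.
With weight = n_sampled/n_responded per class, the weighted class total is n_sampled:
  high school: 260 × 2350 = 611,000
  some college: 80 × 2300 = 184,000
  associate degree: 60 × 650 = 39,000
  bachelor's degree: 220 × 1700 = 374,000
  graduate degree: 100 × 2950 = 295,000
Adjusted estimate = 1,503,000 / 720 = 2087.5 → $2,090.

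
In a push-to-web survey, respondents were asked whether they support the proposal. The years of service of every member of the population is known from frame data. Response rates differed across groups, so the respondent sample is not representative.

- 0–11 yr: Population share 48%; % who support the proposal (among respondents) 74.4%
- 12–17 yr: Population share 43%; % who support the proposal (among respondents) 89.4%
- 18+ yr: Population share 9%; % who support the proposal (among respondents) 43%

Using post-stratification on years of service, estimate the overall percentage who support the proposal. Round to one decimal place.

Post-stratification weights by population share, not respondent share:
  0–11 yr: 0.48 × 74.4 = 35.712
  12–17 yr: 0.43 × 89.4 = 38.442
  18+ yr: 0.09 × 43 = 3.87
Post-stratified estimate = 78.024 → 78.0%.

78.0%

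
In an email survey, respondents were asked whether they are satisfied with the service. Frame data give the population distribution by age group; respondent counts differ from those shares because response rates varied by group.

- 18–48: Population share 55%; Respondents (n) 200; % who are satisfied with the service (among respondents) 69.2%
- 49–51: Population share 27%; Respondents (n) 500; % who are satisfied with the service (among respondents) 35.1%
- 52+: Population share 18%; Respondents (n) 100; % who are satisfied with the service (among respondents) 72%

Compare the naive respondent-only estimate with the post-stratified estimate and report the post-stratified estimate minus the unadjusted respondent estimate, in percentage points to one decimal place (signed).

+12.3 percentage points

Naive respondent-only estimate (weights = respondent counts):
  (200/800)×69.2 + (500/800)×35.1 + (100/800)×72 = 48.2375%
Reweighting by population age group shares:
  0.55×69.2 + 0.27×35.1 + 0.18×72 = 60.497%
Difference = 60.497 − 48.2375 = 12.2595 pp.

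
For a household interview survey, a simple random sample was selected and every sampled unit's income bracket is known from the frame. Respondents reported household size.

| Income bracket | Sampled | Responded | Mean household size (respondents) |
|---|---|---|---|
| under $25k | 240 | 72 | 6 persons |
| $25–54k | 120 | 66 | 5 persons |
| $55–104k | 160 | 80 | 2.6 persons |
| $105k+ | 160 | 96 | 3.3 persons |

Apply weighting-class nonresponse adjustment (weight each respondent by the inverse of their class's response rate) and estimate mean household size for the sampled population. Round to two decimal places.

4.39

Response rates by class: under $25k 72/240 = 30%, $25–54k 66/120 = 55%, $55–104k 80/160 = 50%, $105k+ 96/160 = 60%.
Inverse-response-rate weighting restores each class to its sampled count, so class totals weight by n_sampled:
  under $25k: 240 × 6 = 1440
  $25–54k: 120 × 5 = 600
  $55–104k: 160 × 2.6 = 416
  $105k+: 160 × 3.3 = 528
Adjusted estimate = 2984 / 680 = 4.38823 → 4.39.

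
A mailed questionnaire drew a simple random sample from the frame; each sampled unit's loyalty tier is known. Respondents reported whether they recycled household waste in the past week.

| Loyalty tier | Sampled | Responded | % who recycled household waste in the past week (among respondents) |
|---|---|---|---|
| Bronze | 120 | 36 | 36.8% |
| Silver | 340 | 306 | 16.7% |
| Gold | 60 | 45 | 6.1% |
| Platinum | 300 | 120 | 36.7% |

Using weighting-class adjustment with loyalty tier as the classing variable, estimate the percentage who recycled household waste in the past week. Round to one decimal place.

26.2%

Response rates by class: Bronze 36/120 = 30%, Silver 306/340 = 90%, Gold 45/60 = 75%, Platinum 120/300 = 40%.
Each respondent's weight = sampled/responded in their class; summing within a class gives n_sampled, so:
  Bronze: 120 × 36.8 = 4416
  Silver: 340 × 16.7 = 5678
  Gold: 60 × 6.1 = 366
  Platinum: 300 × 36.7 = 11,010
Adjusted estimate = 21,470 / 820 = 26.1829 → 26.2%.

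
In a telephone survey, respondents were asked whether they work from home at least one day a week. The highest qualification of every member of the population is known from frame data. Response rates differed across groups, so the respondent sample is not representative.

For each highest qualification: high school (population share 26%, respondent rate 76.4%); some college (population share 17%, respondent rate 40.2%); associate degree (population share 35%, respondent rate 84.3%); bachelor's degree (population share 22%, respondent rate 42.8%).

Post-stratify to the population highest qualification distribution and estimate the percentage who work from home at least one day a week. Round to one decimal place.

65.6%

Reweight to the known highest qualification distribution:
  high school: 0.26 × 76.4 = 19.864
  some college: 0.17 × 40.2 = 6.834
  associate degree: 0.35 × 84.3 = 29.505
  bachelor's degree: 0.22 × 42.8 = 9.416
Post-stratified estimate = 65.619 → 65.6%.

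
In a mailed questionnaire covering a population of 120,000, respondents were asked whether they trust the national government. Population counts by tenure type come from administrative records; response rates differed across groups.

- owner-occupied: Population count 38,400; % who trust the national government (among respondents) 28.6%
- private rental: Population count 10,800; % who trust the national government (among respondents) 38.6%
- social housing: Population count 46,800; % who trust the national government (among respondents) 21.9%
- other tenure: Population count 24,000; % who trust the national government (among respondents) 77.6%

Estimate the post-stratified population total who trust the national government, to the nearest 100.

44,000

Each cell contributes its population count × the respondent rate:
  owner-occupied: 38,400 × 28.6% = 10982.4
  private rental: 10,800 × 38.6% = 4168.8
  social housing: 46,800 × 21.9% = 10249.2
  other tenure: 24,000 × 77.6% = 18,624
Estimated total = 44024.4 → 44,000.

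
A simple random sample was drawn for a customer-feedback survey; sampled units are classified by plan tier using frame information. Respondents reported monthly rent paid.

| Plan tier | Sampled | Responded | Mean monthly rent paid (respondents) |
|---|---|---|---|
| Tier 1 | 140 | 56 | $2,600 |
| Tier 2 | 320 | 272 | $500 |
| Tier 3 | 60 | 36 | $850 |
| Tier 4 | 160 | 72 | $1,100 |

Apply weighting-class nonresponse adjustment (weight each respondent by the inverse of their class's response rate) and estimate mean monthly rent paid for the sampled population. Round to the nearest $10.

$1,100

Class response rates: Tier 1 56/140 = 40%, Tier 2 272/320 = 85%, Tier 3 36/60 = 60%, Tier 4 72/160 = 45%.
Each respondent's weight = sampled/responded in their class; summing within a class gives n_sampled, so:
  Tier 1: 140 × 2600 = 364,000
  Tier 2: 320 × 500 = 160,000
  Tier 3: 60 × 850 = 51,000
  Tier 4: 160 × 1100 = 176,000
Adjusted estimate = 751,000 / 680 = 1104.41 → $1,100.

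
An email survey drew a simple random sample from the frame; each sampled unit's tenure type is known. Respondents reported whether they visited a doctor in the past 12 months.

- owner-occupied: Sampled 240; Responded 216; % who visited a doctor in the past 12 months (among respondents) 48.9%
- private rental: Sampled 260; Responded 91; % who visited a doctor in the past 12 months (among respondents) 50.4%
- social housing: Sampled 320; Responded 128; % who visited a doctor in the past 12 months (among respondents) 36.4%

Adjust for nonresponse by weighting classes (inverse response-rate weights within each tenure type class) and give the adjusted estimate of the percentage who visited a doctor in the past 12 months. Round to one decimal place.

44.5%

Class response rates: owner-occupied 216/240 = 90%, private rental 91/260 = 35%, social housing 128/320 = 40%.
Inverse-response-rate weighting restores each class to its sampled count, so class totals weight by n_sampled:
  owner-occupied: 240 × 48.9 = 11,736
  private rental: 260 × 50.4 = 13,104
  social housing: 320 × 36.4 = 11,648
Adjusted estimate = 36,488 / 820 = 44.4976 → 44.5%.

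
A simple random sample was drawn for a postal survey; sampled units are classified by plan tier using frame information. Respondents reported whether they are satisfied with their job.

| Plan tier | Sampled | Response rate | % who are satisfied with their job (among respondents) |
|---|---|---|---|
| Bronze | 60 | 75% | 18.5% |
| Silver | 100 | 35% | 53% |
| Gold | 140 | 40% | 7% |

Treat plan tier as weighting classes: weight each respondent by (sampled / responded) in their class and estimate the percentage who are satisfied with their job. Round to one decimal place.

24.6%

With weight = n_sampled/n_responded per class, the weighted class total is n_sampled:
  Bronze: 60 × 18.5 = 1110
  Silver: 100 × 53 = 5300
  Gold: 140 × 7 = 980
Adjusted estimate = 7390 / 300 = 24.6333 → 24.6%.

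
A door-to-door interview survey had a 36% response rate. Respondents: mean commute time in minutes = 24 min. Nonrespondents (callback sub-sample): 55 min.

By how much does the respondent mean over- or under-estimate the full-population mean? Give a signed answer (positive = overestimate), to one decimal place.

-19.8

Nonresponse fraction = 1 − 0.36 = 0.64.
Bias = (nonresponse fraction) × (respondent mean − nonrespondent mean)
     = 0.64 × (24 − 55) = 0.64 × -31 = -19.84.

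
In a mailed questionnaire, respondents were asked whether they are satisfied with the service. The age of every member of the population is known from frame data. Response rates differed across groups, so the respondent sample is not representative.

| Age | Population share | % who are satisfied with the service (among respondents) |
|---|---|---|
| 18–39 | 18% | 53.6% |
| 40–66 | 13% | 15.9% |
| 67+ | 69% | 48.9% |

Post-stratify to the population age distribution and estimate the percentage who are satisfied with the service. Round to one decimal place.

Reweight to the known age distribution:
  18–39: 0.18 × 53.6 = 9.648
  40–66: 0.13 × 15.9 = 2.067
  67+: 0.69 × 48.9 = 33.741
Post-stratified estimate = 45.456 → 45.5%.

45.5%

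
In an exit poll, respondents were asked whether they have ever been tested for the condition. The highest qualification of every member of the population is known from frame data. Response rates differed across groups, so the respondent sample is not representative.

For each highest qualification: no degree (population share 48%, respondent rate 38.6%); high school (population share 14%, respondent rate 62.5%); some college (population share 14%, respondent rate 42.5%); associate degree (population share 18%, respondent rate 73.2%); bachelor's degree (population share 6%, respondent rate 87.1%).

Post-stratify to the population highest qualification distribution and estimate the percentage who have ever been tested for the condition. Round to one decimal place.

Weight each group's respondent value by its population share:
  no degree: 0.48 × 38.6 = 18.528
  high school: 0.14 × 62.5 = 8.75
  some college: 0.14 × 42.5 = 5.95
  associate degree: 0.18 × 73.2 = 13.176
  bachelor's degree: 0.06 × 87.1 = 5.226
Post-stratified estimate = 51.63 → 51.6%.

51.6%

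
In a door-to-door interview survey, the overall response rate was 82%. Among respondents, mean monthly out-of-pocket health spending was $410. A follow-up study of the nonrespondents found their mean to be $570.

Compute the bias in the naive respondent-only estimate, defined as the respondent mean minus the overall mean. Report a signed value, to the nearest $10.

-$30

Nonresponse fraction = 1 − 0.82 = 0.18.
Bias = (nonresponse fraction) × (respondent mean − nonrespondent mean)
     = 0.18 × (410 − 570) = 0.18 × -160 = -28.8.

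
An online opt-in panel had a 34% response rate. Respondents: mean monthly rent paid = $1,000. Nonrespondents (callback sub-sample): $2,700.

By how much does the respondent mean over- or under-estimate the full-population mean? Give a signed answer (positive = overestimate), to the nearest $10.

Nonresponse fraction = 1 − 0.34 = 0.66.
Bias = (nonresponse fraction) × (respondent mean − nonrespondent mean)
     = 0.66 × (1000 − 2700) = 0.66 × -1700 = -1122.

-$1,120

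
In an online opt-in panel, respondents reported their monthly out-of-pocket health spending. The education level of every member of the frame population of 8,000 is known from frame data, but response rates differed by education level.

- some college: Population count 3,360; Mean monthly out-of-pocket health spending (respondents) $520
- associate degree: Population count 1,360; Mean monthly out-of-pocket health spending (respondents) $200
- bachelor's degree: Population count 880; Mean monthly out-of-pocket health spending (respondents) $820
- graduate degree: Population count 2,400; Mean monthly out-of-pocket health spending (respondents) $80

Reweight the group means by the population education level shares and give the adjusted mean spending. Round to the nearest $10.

Post-stratification weights by population share, not respondent share:
  some college: (3,360/8,000) × 520 = 218.4
  associate degree: (1,360/8,000) × 200 = 34
  bachelor's degree: (880/8,000) × 820 = 90.2
  graduate degree: (2,400/8,000) × 80 = 24
Post-stratified estimate = 366.6 → $370.

$370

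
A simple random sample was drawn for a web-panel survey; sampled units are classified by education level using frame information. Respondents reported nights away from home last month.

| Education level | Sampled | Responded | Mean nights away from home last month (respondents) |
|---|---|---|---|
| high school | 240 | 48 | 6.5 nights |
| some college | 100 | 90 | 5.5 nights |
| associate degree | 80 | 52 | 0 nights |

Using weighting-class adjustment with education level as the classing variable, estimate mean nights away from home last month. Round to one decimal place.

Response rates by class: high school 48/240 = 20%, some college 90/100 = 90%, associate degree 52/80 = 65%.
Each respondent's weight = sampled/responded in their class; summing within a class gives n_sampled, so:
  high school: 240 × 6.5 = 1560
  some college: 100 × 5.5 = 550
  associate degree: 80 × 0 = 0
Adjusted estimate = 2110 / 420 = 5.02381 → 5.0.

5.0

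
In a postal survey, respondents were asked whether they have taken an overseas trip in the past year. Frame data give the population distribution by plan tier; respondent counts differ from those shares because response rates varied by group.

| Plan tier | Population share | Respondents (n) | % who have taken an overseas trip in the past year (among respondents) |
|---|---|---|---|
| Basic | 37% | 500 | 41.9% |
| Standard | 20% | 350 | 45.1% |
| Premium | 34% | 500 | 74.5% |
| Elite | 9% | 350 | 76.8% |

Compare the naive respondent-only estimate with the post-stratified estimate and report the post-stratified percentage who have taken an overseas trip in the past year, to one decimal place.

Naive respondent-only estimate (weights = respondent counts):
  (500/1700)×41.9 + (350/1700)×45.1 + (500/1700)×74.5 + (350/1700)×76.8 = 59.3324%
Post-stratified estimate weights by population shares:
  0.37×41.9 + 0.2×45.1 + 0.34×74.5 + 0.09×76.8 = 56.765%

56.8%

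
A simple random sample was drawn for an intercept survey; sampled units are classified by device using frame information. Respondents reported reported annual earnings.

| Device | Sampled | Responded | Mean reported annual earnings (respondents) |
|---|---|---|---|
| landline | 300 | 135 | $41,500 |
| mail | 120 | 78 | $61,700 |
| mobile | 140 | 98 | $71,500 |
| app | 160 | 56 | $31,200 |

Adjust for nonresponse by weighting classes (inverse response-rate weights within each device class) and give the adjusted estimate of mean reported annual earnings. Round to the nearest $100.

Class response rates: landline 135/300 = 45%, mail 78/120 = 65%, mobile 98/140 = 70%, app 56/160 = 35%.
Weighting each respondent by the inverse class response rate inflates each class back to its sampled size, so the class weight is n_sampled:
  landline: 300 × 41,500 = 12,450,000
  mail: 120 × 61,700 = 7,404,000
  mobile: 140 × 71,500 = 10,010,000
  app: 160 × 31,200 = 4,992,000
Adjusted estimate = 34,856,000 / 720 = 48411.1 → $48,400.

$48,400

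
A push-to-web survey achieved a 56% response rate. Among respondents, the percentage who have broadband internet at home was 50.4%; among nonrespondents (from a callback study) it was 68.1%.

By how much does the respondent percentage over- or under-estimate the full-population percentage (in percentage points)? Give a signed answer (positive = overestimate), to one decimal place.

Nonresponse fraction = 1 − 0.56 = 0.44.
Bias = (nonresponse fraction) × (respondent percentage − nonrespondent percentage)
     = 0.44 × (50.4 − 68.1) = 0.44 × -17.7 = -7.788.

-7.8 percentage points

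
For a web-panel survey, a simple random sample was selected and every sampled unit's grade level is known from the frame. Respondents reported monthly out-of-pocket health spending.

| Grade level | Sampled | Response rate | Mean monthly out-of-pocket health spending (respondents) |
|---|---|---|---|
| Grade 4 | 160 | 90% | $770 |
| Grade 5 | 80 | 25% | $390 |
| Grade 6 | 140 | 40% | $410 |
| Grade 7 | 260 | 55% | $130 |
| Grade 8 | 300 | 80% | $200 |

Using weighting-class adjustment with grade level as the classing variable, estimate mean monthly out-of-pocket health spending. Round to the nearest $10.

Each respondent's weight = sampled/responded in their class; summing within a class gives n_sampled, so:
  Grade 4: 160 × 770 = 123,200
  Grade 5: 80 × 390 = 31,200
  Grade 6: 140 × 410 = 57,400
  Grade 7: 260 × 130 = 33,800
  Grade 8: 300 × 200 = 60,000
Adjusted estimate = 305,600 / 940 = 325.106 → $330.

$330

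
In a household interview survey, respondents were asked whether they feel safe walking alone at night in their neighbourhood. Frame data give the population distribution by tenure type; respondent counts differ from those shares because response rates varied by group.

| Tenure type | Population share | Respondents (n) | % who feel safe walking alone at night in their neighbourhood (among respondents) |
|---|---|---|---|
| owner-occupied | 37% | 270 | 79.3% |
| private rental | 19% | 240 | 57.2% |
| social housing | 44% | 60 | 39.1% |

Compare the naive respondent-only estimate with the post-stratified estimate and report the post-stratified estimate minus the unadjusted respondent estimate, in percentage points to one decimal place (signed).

Unadjusted (pooled respondent) estimate weights by respondent counts:
  (270/570)×79.3 + (240/570)×57.2 + (60/570)×39.1 = 65.7632%
Reweighting by population tenure type shares:
  0.37×79.3 + 0.19×57.2 + 0.44×39.1 = 57.413%
Difference = 57.413 − 65.7632 = -8.3502 pp.

-8.4 percentage points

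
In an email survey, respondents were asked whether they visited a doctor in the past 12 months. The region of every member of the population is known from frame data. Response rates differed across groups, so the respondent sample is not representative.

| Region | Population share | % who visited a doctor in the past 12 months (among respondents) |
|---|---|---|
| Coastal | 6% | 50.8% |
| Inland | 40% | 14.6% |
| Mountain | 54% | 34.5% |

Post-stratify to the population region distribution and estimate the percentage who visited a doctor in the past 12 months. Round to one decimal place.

Post-stratification weights by population share, not respondent share:
  Coastal: 0.06 × 50.8 = 3.048
  Inland: 0.4 × 14.6 = 5.84
  Mountain: 0.54 × 34.5 = 18.63
Post-stratified estimate = 27.518 → 27.5%.

27.5%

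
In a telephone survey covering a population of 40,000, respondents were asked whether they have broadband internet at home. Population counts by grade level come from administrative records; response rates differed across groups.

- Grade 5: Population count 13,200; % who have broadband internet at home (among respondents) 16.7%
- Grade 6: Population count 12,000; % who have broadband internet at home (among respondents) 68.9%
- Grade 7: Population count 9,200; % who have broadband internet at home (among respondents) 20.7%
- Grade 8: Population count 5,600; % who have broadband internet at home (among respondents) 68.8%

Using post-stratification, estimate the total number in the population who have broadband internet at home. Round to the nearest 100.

Each cell contributes its population count × the respondent rate:
  Grade 5: 13,200 × 16.7% = 2204.4
  Grade 6: 12,000 × 68.9% = 8268
  Grade 7: 9,200 × 20.7% = 1904.4
  Grade 8: 5,600 × 68.8% = 3852.8
Estimated total = 16229.6 → 16,200.

16,200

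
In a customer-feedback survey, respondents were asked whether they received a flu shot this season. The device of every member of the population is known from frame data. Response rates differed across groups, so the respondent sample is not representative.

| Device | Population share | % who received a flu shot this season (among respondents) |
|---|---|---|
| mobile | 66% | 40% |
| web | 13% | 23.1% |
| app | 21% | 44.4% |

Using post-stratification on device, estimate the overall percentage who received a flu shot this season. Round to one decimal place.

Reweight to the known device distribution:
  mobile: 0.66 × 40 = 26.4
  web: 0.13 × 23.1 = 3.003
  app: 0.21 × 44.4 = 9.324
Post-stratified estimate = 38.727 → 38.7%.

38.7%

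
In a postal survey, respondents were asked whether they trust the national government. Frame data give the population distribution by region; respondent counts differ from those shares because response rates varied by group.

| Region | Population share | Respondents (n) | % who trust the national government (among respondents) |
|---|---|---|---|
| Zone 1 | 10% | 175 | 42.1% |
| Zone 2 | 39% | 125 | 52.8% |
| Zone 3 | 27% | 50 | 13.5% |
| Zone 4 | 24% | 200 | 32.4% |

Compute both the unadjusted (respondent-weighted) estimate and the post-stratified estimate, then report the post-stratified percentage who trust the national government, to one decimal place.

Unadjusted (pooled respondent) estimate weights by respondent counts:
  (175/550)×42.1 + (125/550)×52.8 + (50/550)×13.5 + (200/550)×32.4 = 38.4045%
Post-stratifying to population shares instead:
  0.1×42.1 + 0.39×52.8 + 0.27×13.5 + 0.24×32.4 = 36.223%

36.2%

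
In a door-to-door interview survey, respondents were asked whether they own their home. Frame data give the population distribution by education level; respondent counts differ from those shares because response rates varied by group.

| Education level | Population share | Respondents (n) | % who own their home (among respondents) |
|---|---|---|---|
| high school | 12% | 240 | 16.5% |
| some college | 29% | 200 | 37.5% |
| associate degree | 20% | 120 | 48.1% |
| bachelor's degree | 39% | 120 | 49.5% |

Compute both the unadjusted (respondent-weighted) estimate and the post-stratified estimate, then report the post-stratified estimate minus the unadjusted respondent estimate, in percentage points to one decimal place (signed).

Unadjusted (pooled respondent) estimate weights by respondent counts:
  (240/680)×16.5 + (200/680)×37.5 + (120/680)×48.1 + (120/680)×49.5 = 34.0765%
Reweighting by population education level shares:
  0.12×16.5 + 0.29×37.5 + 0.2×48.1 + 0.39×49.5 = 41.78%
Difference = 41.78 − 34.0765 = 7.7035 pp.

+7.7 percentage points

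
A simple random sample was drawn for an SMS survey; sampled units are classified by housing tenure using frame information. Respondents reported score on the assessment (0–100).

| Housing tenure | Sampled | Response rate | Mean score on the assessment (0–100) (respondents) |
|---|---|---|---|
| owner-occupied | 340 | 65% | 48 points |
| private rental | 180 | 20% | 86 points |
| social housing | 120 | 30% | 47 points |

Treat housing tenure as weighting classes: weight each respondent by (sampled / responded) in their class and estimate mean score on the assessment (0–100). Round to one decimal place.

58.5

Inverse-response-rate weighting restores each class to its sampled count, so class totals weight by n_sampled:
  owner-occupied: 340 × 48 = 16,320
  private rental: 180 × 86 = 15,480
  social housing: 120 × 47 = 5640
Adjusted estimate = 37,440 / 640 = 58.5 → 58.5.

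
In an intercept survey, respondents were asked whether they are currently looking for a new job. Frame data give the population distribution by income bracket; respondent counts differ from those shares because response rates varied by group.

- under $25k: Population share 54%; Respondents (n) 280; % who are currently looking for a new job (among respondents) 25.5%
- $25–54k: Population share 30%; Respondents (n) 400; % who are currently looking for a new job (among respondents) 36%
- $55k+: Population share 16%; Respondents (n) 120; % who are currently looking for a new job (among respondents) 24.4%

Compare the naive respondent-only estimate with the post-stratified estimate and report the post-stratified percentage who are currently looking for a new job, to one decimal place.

28.5%

Naive respondent-only estimate (weights = respondent counts):
  (280/800)×25.5 + (400/800)×36 + (120/800)×24.4 = 30.585%
Post-stratified estimate weights by population shares:
  0.54×25.5 + 0.3×36 + 0.16×24.4 = 28.474%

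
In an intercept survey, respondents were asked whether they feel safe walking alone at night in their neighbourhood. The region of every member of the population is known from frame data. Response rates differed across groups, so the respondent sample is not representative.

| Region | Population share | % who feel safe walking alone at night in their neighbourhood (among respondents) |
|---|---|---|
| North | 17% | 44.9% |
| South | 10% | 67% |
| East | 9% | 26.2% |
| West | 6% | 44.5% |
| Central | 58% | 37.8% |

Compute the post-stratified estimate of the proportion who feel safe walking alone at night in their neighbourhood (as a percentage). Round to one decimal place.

Weight each group's respondent value by its population share:
  North: 0.17 × 44.9 = 7.633
  South: 0.1 × 67 = 6.7
  East: 0.09 × 26.2 = 2.358
  West: 0.06 × 44.5 = 2.67
  Central: 0.58 × 37.8 = 21.924
Post-stratified estimate = 41.285 → 41.3%.

41.3%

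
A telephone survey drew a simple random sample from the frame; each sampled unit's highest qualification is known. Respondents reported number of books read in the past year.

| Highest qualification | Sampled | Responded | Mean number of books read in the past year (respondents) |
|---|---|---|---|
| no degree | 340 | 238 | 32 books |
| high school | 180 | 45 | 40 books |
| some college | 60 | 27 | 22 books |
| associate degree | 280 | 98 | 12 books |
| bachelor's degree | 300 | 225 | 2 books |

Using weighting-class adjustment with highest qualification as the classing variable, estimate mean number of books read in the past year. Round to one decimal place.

20.1

Response rates by class: no degree 238/340 = 70%, high school 45/180 = 25%, some college 27/60 = 45%, associate degree 98/280 = 35%, bachelor's degree 225/300 = 75%.
Weighting each respondent by the inverse class response rate inflates each class back to its sampled size, so the class weight is n_sampled:
  no degree: 340 × 32 = 10,880
  high school: 180 × 40 = 7200
  some college: 60 × 22 = 1320
  associate degree: 280 × 12 = 3360
  bachelor's degree: 300 × 2 = 600
Adjusted estimate = 23,360 / 1,160 = 20.1379 → 20.1.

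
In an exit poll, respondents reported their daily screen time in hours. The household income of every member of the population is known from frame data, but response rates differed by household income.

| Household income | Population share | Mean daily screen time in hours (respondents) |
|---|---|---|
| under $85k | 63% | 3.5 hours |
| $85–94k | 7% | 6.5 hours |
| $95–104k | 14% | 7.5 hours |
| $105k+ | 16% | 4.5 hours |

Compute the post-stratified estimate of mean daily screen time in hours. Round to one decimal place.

Each cell contributes population-share × respondent value:
  under $85k: 0.63 × 3.5 = 2.205
  $85–94k: 0.07 × 6.5 = 0.455
  $95–104k: 0.14 × 7.5 = 1.05
  $105k+: 0.16 × 4.5 = 0.72
Post-stratified estimate = 4.43 → 4.4.

4.4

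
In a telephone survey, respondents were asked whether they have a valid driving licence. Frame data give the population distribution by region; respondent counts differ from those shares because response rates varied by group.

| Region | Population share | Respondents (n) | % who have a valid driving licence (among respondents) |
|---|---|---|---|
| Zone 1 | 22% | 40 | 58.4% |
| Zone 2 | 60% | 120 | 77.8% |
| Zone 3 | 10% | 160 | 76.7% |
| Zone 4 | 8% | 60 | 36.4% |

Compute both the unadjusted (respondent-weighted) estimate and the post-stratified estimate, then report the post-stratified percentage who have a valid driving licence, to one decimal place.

70.1%

Unadjusted (pooled respondent) estimate weights by respondent counts:
  (40/380)×58.4 + (120/380)×77.8 + (160/380)×76.7 + (60/380)×36.4 = 68.7579%
Post-stratified estimate weights by population shares:
  0.22×58.4 + 0.6×77.8 + 0.1×76.7 + 0.08×36.4 = 70.11%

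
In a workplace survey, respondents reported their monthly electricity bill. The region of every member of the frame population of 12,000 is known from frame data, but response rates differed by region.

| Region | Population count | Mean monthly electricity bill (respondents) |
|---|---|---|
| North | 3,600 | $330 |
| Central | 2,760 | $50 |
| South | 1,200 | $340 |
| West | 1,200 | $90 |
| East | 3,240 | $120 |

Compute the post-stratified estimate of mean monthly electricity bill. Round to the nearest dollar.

$186

Post-stratification weights by population share, not respondent share:
  North: (3,600/12,000) × 330 = 99
  Central: (2,760/12,000) × 50 = 11.5
  South: (1,200/12,000) × 340 = 34
  West: (1,200/12,000) × 90 = 9
  East: (3,240/12,000) × 120 = 32.4
Post-stratified estimate = 185.9 → $186.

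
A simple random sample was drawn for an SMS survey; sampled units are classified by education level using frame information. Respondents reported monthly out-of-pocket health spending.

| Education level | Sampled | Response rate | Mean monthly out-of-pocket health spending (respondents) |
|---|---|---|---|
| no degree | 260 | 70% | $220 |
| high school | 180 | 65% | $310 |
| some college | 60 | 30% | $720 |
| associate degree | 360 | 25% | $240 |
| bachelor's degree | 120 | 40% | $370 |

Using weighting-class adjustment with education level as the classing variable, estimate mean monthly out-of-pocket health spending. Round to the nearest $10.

Inverse-response-rate weighting restores each class to its sampled count, so class totals weight by n_sampled:
  no degree: 260 × 220 = 57,200
  high school: 180 × 310 = 55,800
  some college: 60 × 720 = 43,200
  associate degree: 360 × 240 = 86,400
  bachelor's degree: 120 × 370 = 44,400
Adjusted estimate = 287,000 / 980 = 292.857 → $290.

$290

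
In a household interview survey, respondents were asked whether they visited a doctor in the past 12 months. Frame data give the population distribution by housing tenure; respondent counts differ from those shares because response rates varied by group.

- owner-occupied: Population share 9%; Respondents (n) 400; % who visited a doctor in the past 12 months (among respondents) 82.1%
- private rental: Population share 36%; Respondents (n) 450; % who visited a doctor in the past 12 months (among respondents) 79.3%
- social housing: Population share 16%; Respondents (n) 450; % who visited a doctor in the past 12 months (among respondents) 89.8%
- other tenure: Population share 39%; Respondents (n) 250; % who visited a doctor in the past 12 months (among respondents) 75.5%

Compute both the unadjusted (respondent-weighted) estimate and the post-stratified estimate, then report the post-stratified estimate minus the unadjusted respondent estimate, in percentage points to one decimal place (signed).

Unadjusted (pooled respondent) estimate weights by respondent counts:
  (400/1550)×82.1 + (450/1550)×79.3 + (450/1550)×89.8 + (250/1550)×75.5 = 82.4581%
Post-stratifying to population shares instead:
  0.09×82.1 + 0.36×79.3 + 0.16×89.8 + 0.39×75.5 = 79.75%
Difference = 79.75 − 82.4581 = -2.7081 pp.

-2.7 percentage points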